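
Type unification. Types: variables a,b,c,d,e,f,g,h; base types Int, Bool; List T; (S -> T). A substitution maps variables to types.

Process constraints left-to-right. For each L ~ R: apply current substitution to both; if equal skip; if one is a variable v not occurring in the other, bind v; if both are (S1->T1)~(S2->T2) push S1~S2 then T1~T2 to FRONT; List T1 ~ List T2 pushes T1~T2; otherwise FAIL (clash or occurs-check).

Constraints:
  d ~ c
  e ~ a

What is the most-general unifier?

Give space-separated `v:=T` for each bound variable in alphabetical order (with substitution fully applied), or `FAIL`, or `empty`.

Answer: d:=c e:=a

Derivation:
step 1: unify d ~ c  [subst: {-} | 1 pending]
  bind d := c
step 2: unify e ~ a  [subst: {d:=c} | 0 pending]
  bind e := a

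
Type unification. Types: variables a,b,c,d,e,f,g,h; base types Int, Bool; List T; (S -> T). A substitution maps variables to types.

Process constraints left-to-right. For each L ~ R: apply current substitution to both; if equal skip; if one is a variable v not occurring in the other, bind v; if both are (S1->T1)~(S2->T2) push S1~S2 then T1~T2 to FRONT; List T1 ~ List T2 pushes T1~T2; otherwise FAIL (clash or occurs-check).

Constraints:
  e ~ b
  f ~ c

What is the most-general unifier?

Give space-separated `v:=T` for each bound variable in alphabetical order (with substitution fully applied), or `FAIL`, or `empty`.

Answer: e:=b f:=c

Derivation:
step 1: unify e ~ b  [subst: {-} | 1 pending]
  bind e := b
step 2: unify f ~ c  [subst: {e:=b} | 0 pending]
  bind f := c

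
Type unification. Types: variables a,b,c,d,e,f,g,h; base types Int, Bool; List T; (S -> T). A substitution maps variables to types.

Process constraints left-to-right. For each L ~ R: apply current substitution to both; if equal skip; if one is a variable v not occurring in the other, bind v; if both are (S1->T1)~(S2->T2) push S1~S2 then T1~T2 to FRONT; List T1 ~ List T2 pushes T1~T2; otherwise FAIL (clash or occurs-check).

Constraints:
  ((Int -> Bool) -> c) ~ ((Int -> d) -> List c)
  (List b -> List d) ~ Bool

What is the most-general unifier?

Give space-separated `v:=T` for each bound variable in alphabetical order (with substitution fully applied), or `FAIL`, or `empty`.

step 1: unify ((Int -> Bool) -> c) ~ ((Int -> d) -> List c)  [subst: {-} | 1 pending]
  -> decompose arrow: push (Int -> Bool)~(Int -> d), c~List c
step 2: unify (Int -> Bool) ~ (Int -> d)  [subst: {-} | 2 pending]
  -> decompose arrow: push Int~Int, Bool~d
step 3: unify Int ~ Int  [subst: {-} | 3 pending]
  -> identical, skip
step 4: unify Bool ~ d  [subst: {-} | 2 pending]
  bind d := Bool
step 5: unify c ~ List c  [subst: {d:=Bool} | 1 pending]
  occurs-check fail: c in List c

Answer: FAIL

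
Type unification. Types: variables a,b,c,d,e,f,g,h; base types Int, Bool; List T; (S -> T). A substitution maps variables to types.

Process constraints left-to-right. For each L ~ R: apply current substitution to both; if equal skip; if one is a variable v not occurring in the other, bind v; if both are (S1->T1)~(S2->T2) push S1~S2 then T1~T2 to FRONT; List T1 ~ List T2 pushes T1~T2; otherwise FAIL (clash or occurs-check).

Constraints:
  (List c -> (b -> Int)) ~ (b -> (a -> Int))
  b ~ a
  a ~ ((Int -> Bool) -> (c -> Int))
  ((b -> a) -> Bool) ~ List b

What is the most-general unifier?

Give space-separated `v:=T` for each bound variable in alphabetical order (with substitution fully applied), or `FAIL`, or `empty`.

step 1: unify (List c -> (b -> Int)) ~ (b -> (a -> Int))  [subst: {-} | 3 pending]
  -> decompose arrow: push List c~b, (b -> Int)~(a -> Int)
step 2: unify List c ~ b  [subst: {-} | 4 pending]
  bind b := List c
step 3: unify (List c -> Int) ~ (a -> Int)  [subst: {b:=List c} | 3 pending]
  -> decompose arrow: push List c~a, Int~Int
step 4: unify List c ~ a  [subst: {b:=List c} | 4 pending]
  bind a := List c
step 5: unify Int ~ Int  [subst: {b:=List c, a:=List c} | 3 pending]
  -> identical, skip
step 6: unify List c ~ List c  [subst: {b:=List c, a:=List c} | 2 pending]
  -> identical, skip
step 7: unify List c ~ ((Int -> Bool) -> (c -> Int))  [subst: {b:=List c, a:=List c} | 1 pending]
  clash: List c vs ((Int -> Bool) -> (c -> Int))

Answer: FAIL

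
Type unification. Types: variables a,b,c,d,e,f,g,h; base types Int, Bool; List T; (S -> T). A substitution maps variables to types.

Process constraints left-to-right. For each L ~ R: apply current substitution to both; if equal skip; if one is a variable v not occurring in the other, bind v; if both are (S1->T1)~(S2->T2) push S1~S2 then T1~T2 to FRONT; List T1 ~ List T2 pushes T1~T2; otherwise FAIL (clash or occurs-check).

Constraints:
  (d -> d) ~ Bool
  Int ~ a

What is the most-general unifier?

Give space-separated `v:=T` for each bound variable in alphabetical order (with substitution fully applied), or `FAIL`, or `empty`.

Answer: FAIL

Derivation:
step 1: unify (d -> d) ~ Bool  [subst: {-} | 1 pending]
  clash: (d -> d) vs Bool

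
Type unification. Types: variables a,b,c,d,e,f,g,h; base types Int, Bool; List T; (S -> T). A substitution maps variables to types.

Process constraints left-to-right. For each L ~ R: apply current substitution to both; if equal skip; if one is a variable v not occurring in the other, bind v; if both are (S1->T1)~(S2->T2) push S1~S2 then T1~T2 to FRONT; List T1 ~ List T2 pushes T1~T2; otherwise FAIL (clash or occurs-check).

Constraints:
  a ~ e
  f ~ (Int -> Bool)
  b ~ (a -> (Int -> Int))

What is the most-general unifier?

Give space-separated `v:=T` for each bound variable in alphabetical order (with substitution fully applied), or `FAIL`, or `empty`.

step 1: unify a ~ e  [subst: {-} | 2 pending]
  bind a := e
step 2: unify f ~ (Int -> Bool)  [subst: {a:=e} | 1 pending]
  bind f := (Int -> Bool)
step 3: unify b ~ (e -> (Int -> Int))  [subst: {a:=e, f:=(Int -> Bool)} | 0 pending]
  bind b := (e -> (Int -> Int))

Answer: a:=e b:=(e -> (Int -> Int)) f:=(Int -> Bool)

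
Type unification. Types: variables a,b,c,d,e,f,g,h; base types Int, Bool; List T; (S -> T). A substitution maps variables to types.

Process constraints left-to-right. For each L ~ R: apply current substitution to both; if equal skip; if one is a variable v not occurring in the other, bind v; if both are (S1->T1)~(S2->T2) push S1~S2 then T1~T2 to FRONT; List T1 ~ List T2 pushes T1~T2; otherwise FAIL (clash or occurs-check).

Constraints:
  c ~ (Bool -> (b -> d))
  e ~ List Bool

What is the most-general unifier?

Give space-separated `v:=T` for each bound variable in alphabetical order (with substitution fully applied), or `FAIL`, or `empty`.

Answer: c:=(Bool -> (b -> d)) e:=List Bool

Derivation:
step 1: unify c ~ (Bool -> (b -> d))  [subst: {-} | 1 pending]
  bind c := (Bool -> (b -> d))
step 2: unify e ~ List Bool  [subst: {c:=(Bool -> (b -> d))} | 0 pending]
  bind e := List Bool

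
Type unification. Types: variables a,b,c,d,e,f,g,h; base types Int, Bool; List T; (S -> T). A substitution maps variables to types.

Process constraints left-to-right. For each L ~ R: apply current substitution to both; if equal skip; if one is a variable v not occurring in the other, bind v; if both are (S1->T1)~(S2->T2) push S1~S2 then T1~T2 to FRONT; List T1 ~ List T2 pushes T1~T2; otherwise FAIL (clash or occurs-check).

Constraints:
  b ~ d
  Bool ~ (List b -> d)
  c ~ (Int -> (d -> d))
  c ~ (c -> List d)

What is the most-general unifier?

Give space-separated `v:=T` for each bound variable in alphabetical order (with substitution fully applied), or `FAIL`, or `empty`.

Answer: FAIL

Derivation:
step 1: unify b ~ d  [subst: {-} | 3 pending]
  bind b := d
step 2: unify Bool ~ (List d -> d)  [subst: {b:=d} | 2 pending]
  clash: Bool vs (List d -> d)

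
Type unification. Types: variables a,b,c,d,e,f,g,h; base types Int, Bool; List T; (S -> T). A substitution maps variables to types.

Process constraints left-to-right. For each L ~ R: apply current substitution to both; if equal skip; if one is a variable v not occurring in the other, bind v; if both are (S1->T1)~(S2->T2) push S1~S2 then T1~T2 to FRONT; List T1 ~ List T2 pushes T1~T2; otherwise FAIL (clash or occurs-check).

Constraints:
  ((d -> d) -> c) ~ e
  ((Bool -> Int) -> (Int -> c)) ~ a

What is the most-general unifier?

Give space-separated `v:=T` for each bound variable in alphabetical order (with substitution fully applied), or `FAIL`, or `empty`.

step 1: unify ((d -> d) -> c) ~ e  [subst: {-} | 1 pending]
  bind e := ((d -> d) -> c)
step 2: unify ((Bool -> Int) -> (Int -> c)) ~ a  [subst: {e:=((d -> d) -> c)} | 0 pending]
  bind a := ((Bool -> Int) -> (Int -> c))

Answer: a:=((Bool -> Int) -> (Int -> c)) e:=((d -> d) -> c)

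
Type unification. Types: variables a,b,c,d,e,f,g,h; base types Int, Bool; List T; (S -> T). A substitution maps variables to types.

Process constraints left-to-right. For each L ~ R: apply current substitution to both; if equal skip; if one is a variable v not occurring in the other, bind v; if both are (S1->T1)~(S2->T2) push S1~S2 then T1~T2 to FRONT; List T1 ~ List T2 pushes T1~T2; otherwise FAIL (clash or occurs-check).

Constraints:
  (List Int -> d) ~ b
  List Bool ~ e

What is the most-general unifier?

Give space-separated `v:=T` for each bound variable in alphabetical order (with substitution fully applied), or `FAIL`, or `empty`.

step 1: unify (List Int -> d) ~ b  [subst: {-} | 1 pending]
  bind b := (List Int -> d)
step 2: unify List Bool ~ e  [subst: {b:=(List Int -> d)} | 0 pending]
  bind e := List Bool

Answer: b:=(List Int -> d) e:=List Bool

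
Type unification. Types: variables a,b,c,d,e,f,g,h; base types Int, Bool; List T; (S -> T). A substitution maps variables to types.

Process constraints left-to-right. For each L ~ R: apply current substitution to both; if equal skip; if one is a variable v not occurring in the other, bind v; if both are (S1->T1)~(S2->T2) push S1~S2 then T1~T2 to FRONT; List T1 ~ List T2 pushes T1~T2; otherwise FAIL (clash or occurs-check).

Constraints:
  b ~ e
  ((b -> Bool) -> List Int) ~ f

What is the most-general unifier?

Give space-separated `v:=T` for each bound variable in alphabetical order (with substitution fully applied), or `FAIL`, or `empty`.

step 1: unify b ~ e  [subst: {-} | 1 pending]
  bind b := e
step 2: unify ((e -> Bool) -> List Int) ~ f  [subst: {b:=e} | 0 pending]
  bind f := ((e -> Bool) -> List Int)

Answer: b:=e f:=((e -> Bool) -> List Int)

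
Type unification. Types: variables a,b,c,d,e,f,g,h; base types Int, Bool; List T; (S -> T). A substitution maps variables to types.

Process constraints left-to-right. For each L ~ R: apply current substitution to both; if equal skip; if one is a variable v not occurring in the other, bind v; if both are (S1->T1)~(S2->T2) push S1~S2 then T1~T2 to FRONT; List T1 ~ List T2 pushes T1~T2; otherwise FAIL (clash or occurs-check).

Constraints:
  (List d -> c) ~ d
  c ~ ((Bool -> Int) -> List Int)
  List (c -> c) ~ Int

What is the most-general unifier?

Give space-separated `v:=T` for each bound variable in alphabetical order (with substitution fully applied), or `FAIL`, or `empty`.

Answer: FAIL

Derivation:
step 1: unify (List d -> c) ~ d  [subst: {-} | 2 pending]
  occurs-check fail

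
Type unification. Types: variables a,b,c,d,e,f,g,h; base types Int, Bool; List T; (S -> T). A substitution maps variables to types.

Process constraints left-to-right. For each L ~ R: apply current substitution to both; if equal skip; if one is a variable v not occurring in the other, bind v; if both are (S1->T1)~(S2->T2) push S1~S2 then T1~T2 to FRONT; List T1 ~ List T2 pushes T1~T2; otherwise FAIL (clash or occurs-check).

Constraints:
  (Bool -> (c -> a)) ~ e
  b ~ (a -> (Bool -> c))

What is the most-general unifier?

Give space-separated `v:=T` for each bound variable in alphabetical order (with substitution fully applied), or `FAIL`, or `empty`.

Answer: b:=(a -> (Bool -> c)) e:=(Bool -> (c -> a))

Derivation:
step 1: unify (Bool -> (c -> a)) ~ e  [subst: {-} | 1 pending]
  bind e := (Bool -> (c -> a))
step 2: unify b ~ (a -> (Bool -> c))  [subst: {e:=(Bool -> (c -> a))} | 0 pending]
  bind b := (a -> (Bool -> c))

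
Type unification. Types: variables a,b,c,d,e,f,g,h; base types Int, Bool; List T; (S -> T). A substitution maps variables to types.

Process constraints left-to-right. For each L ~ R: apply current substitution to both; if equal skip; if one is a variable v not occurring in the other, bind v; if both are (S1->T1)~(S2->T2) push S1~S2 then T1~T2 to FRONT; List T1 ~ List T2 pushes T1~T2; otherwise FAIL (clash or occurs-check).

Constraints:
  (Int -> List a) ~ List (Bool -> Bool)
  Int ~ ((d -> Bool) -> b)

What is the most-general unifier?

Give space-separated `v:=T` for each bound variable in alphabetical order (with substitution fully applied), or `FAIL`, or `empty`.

step 1: unify (Int -> List a) ~ List (Bool -> Bool)  [subst: {-} | 1 pending]
  clash: (Int -> List a) vs List (Bool -> Bool)

Answer: FAIL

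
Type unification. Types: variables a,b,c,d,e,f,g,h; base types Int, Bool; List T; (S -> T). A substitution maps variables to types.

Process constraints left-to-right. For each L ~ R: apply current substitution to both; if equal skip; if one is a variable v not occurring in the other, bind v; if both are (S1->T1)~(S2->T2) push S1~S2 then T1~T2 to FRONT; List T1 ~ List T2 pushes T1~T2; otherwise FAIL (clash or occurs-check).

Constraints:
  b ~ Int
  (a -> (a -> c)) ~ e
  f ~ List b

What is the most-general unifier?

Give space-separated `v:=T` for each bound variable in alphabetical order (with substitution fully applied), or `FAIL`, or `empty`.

step 1: unify b ~ Int  [subst: {-} | 2 pending]
  bind b := Int
step 2: unify (a -> (a -> c)) ~ e  [subst: {b:=Int} | 1 pending]
  bind e := (a -> (a -> c))
step 3: unify f ~ List Int  [subst: {b:=Int, e:=(a -> (a -> c))} | 0 pending]
  bind f := List Int

Answer: b:=Int e:=(a -> (a -> c)) f:=List Int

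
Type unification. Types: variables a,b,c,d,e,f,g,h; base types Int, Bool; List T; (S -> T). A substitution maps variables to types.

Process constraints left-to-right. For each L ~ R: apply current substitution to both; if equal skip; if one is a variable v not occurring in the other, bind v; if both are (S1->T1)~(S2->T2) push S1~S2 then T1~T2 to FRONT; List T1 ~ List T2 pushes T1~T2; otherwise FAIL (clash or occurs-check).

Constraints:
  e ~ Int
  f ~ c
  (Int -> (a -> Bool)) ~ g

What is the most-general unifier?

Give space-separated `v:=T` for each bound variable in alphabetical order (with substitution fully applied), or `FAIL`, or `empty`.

step 1: unify e ~ Int  [subst: {-} | 2 pending]
  bind e := Int
step 2: unify f ~ c  [subst: {e:=Int} | 1 pending]
  bind f := c
step 3: unify (Int -> (a -> Bool)) ~ g  [subst: {e:=Int, f:=c} | 0 pending]
  bind g := (Int -> (a -> Bool))

Answer: e:=Int f:=c g:=(Int -> (a -> Bool))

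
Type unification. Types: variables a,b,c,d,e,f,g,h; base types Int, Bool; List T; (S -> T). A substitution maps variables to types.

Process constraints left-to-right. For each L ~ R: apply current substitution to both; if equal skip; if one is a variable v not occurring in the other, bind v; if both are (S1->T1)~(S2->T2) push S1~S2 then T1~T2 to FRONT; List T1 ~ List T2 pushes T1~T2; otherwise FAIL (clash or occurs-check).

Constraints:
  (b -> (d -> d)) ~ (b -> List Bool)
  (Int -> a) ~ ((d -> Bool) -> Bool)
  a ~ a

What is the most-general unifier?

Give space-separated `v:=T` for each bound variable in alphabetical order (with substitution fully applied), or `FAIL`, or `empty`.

Answer: FAIL

Derivation:
step 1: unify (b -> (d -> d)) ~ (b -> List Bool)  [subst: {-} | 2 pending]
  -> decompose arrow: push b~b, (d -> d)~List Bool
step 2: unify b ~ b  [subst: {-} | 3 pending]
  -> identical, skip
step 3: unify (d -> d) ~ List Bool  [subst: {-} | 2 pending]
  clash: (d -> d) vs List Bool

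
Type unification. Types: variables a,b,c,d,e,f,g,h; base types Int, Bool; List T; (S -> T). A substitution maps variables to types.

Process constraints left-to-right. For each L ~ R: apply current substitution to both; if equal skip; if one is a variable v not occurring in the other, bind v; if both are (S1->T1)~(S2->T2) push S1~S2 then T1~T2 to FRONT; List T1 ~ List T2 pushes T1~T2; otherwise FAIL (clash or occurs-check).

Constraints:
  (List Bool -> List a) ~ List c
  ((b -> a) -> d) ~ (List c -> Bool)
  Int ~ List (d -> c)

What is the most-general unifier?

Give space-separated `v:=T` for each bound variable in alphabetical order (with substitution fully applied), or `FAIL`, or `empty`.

Answer: FAIL

Derivation:
step 1: unify (List Bool -> List a) ~ List c  [subst: {-} | 2 pending]
  clash: (List Bool -> List a) vs List c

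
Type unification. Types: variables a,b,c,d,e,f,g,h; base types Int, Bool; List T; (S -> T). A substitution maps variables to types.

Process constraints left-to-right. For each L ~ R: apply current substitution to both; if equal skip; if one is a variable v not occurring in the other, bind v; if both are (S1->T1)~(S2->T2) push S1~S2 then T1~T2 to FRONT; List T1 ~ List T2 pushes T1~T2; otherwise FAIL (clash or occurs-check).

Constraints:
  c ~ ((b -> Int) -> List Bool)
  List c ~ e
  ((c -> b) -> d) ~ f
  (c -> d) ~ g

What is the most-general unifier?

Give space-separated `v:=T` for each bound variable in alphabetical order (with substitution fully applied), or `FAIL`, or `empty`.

step 1: unify c ~ ((b -> Int) -> List Bool)  [subst: {-} | 3 pending]
  bind c := ((b -> Int) -> List Bool)
step 2: unify List ((b -> Int) -> List Bool) ~ e  [subst: {c:=((b -> Int) -> List Bool)} | 2 pending]
  bind e := List ((b -> Int) -> List Bool)
step 3: unify ((((b -> Int) -> List Bool) -> b) -> d) ~ f  [subst: {c:=((b -> Int) -> List Bool), e:=List ((b -> Int) -> List Bool)} | 1 pending]
  bind f := ((((b -> Int) -> List Bool) -> b) -> d)
step 4: unify (((b -> Int) -> List Bool) -> d) ~ g  [subst: {c:=((b -> Int) -> List Bool), e:=List ((b -> Int) -> List Bool), f:=((((b -> Int) -> List Bool) -> b) -> d)} | 0 pending]
  bind g := (((b -> Int) -> List Bool) -> d)

Answer: c:=((b -> Int) -> List Bool) e:=List ((b -> Int) -> List Bool) f:=((((b -> Int) -> List Bool) -> b) -> d) g:=(((b -> Int) -> List Bool) -> d)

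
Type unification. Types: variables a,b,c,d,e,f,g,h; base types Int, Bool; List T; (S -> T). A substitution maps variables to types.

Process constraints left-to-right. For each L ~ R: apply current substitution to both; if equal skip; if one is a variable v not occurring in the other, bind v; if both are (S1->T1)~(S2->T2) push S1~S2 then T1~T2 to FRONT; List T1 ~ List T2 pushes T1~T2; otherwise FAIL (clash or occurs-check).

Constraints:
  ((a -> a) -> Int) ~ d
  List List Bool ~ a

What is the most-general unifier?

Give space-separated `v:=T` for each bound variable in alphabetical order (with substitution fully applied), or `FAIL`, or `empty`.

Answer: a:=List List Bool d:=((List List Bool -> List List Bool) -> Int)

Derivation:
step 1: unify ((a -> a) -> Int) ~ d  [subst: {-} | 1 pending]
  bind d := ((a -> a) -> Int)
step 2: unify List List Bool ~ a  [subst: {d:=((a -> a) -> Int)} | 0 pending]
  bind a := List List Bool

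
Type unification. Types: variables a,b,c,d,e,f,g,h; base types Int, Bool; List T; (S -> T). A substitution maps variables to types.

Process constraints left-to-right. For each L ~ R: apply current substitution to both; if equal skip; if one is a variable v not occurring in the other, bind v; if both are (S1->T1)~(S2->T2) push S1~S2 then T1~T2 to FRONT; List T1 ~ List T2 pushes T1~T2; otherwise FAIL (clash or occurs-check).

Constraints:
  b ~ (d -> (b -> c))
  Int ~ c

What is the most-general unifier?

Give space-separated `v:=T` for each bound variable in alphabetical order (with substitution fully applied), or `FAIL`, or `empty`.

step 1: unify b ~ (d -> (b -> c))  [subst: {-} | 1 pending]
  occurs-check fail: b in (d -> (b -> c))

Answer: FAIL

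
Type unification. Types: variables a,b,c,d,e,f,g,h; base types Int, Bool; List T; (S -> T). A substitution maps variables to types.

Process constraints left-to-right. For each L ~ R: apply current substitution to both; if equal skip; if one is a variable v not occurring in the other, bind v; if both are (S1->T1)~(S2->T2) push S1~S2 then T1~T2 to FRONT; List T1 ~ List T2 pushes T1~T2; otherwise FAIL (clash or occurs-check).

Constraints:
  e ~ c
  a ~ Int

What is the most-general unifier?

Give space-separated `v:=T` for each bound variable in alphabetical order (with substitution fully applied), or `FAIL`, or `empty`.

step 1: unify e ~ c  [subst: {-} | 1 pending]
  bind e := c
step 2: unify a ~ Int  [subst: {e:=c} | 0 pending]
  bind a := Int

Answer: a:=Int e:=c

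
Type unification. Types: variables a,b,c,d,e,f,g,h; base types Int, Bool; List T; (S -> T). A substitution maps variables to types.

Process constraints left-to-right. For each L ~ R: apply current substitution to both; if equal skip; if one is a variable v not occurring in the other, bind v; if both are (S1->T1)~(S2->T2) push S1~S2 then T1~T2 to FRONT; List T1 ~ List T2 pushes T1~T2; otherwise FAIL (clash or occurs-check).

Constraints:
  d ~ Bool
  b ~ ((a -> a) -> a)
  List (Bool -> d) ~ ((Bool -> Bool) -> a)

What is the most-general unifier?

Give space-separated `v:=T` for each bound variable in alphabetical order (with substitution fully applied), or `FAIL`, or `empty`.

step 1: unify d ~ Bool  [subst: {-} | 2 pending]
  bind d := Bool
step 2: unify b ~ ((a -> a) -> a)  [subst: {d:=Bool} | 1 pending]
  bind b := ((a -> a) -> a)
step 3: unify List (Bool -> Bool) ~ ((Bool -> Bool) -> a)  [subst: {d:=Bool, b:=((a -> a) -> a)} | 0 pending]
  clash: List (Bool -> Bool) vs ((Bool -> Bool) -> a)

Answer: FAIL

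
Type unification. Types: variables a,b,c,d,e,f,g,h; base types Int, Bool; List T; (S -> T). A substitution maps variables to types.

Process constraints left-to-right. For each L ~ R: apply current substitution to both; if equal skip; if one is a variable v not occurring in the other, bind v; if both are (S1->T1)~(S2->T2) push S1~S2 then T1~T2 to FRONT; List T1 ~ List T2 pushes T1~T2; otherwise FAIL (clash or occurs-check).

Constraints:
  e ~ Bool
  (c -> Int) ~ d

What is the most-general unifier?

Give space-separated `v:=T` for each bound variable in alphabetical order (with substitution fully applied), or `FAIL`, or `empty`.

step 1: unify e ~ Bool  [subst: {-} | 1 pending]
  bind e := Bool
step 2: unify (c -> Int) ~ d  [subst: {e:=Bool} | 0 pending]
  bind d := (c -> Int)

Answer: d:=(c -> Int) e:=Bool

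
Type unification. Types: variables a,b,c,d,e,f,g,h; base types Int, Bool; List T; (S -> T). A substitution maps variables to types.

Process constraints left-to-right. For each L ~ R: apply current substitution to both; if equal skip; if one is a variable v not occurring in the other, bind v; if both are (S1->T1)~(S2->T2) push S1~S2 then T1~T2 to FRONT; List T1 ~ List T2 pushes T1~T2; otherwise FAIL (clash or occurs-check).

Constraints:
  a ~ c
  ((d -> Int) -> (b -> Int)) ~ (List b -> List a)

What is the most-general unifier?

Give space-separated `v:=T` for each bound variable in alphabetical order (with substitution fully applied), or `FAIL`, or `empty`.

step 1: unify a ~ c  [subst: {-} | 1 pending]
  bind a := c
step 2: unify ((d -> Int) -> (b -> Int)) ~ (List b -> List c)  [subst: {a:=c} | 0 pending]
  -> decompose arrow: push (d -> Int)~List b, (b -> Int)~List c
step 3: unify (d -> Int) ~ List b  [subst: {a:=c} | 1 pending]
  clash: (d -> Int) vs List b

Answer: FAIL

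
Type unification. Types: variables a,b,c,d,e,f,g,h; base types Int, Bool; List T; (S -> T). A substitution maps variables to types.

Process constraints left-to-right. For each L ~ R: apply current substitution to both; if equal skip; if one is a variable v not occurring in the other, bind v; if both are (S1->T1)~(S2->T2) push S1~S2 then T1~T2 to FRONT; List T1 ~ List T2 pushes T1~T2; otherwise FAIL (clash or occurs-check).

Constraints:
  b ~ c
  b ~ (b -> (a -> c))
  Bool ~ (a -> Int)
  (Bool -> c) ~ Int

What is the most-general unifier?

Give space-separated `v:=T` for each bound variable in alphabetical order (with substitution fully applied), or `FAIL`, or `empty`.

Answer: FAIL

Derivation:
step 1: unify b ~ c  [subst: {-} | 3 pending]
  bind b := c
step 2: unify c ~ (c -> (a -> c))  [subst: {b:=c} | 2 pending]
  occurs-check fail: c in (c -> (a -> c))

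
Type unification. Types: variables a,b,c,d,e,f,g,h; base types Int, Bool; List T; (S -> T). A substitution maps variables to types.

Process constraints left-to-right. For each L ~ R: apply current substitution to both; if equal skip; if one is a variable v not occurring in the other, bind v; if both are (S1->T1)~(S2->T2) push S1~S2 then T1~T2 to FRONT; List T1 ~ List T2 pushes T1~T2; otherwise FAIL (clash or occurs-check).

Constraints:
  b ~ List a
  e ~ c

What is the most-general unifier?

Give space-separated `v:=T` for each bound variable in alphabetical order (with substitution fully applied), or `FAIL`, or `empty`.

Answer: b:=List a e:=c

Derivation:
step 1: unify b ~ List a  [subst: {-} | 1 pending]
  bind b := List a
step 2: unify e ~ c  [subst: {b:=List a} | 0 pending]
  bind e := c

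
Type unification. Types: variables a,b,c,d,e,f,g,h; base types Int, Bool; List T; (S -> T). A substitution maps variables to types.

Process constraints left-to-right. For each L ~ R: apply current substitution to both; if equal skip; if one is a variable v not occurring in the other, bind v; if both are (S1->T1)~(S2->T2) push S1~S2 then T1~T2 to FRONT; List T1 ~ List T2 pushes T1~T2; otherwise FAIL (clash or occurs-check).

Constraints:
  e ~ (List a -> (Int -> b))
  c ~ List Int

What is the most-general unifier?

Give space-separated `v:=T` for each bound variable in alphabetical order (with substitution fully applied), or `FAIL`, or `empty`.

Answer: c:=List Int e:=(List a -> (Int -> b))

Derivation:
step 1: unify e ~ (List a -> (Int -> b))  [subst: {-} | 1 pending]
  bind e := (List a -> (Int -> b))
step 2: unify c ~ List Int  [subst: {e:=(List a -> (Int -> b))} | 0 pending]
  bind c := List Int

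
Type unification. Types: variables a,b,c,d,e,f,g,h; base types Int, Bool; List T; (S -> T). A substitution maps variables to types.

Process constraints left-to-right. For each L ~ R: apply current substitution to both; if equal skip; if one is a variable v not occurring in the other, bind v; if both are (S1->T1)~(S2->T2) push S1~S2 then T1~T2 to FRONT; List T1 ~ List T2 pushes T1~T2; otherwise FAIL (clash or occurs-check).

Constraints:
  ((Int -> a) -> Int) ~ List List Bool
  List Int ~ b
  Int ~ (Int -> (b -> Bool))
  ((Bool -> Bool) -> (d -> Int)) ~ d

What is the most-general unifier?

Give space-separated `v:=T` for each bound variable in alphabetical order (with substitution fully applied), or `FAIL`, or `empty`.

step 1: unify ((Int -> a) -> Int) ~ List List Bool  [subst: {-} | 3 pending]
  clash: ((Int -> a) -> Int) vs List List Bool

Answer: FAIL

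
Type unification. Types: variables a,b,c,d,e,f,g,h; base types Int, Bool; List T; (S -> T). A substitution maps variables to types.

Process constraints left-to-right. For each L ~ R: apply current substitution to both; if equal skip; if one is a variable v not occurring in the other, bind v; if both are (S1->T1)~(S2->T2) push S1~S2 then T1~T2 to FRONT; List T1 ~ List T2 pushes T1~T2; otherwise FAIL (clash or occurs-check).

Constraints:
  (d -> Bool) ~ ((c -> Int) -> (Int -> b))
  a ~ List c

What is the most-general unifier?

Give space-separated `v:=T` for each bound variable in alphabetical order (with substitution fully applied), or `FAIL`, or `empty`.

step 1: unify (d -> Bool) ~ ((c -> Int) -> (Int -> b))  [subst: {-} | 1 pending]
  -> decompose arrow: push d~(c -> Int), Bool~(Int -> b)
step 2: unify d ~ (c -> Int)  [subst: {-} | 2 pending]
  bind d := (c -> Int)
step 3: unify Bool ~ (Int -> b)  [subst: {d:=(c -> Int)} | 1 pending]
  clash: Bool vs (Int -> b)

Answer: FAIL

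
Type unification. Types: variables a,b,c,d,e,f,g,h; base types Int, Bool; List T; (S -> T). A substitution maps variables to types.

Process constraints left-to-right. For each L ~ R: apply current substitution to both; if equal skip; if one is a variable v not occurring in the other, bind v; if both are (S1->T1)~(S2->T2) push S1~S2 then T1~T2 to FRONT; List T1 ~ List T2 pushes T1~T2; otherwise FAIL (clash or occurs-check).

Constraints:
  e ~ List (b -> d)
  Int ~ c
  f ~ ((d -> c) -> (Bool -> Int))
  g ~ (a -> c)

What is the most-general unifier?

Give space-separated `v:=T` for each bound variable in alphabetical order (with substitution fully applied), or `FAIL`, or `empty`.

Answer: c:=Int e:=List (b -> d) f:=((d -> Int) -> (Bool -> Int)) g:=(a -> Int)

Derivation:
step 1: unify e ~ List (b -> d)  [subst: {-} | 3 pending]
  bind e := List (b -> d)
step 2: unify Int ~ c  [subst: {e:=List (b -> d)} | 2 pending]
  bind c := Int
step 3: unify f ~ ((d -> Int) -> (Bool -> Int))  [subst: {e:=List (b -> d), c:=Int} | 1 pending]
  bind f := ((d -> Int) -> (Bool -> Int))
step 4: unify g ~ (a -> Int)  [subst: {e:=List (b -> d), c:=Int, f:=((d -> Int) -> (Bool -> Int))} | 0 pending]
  bind g := (a -> Int)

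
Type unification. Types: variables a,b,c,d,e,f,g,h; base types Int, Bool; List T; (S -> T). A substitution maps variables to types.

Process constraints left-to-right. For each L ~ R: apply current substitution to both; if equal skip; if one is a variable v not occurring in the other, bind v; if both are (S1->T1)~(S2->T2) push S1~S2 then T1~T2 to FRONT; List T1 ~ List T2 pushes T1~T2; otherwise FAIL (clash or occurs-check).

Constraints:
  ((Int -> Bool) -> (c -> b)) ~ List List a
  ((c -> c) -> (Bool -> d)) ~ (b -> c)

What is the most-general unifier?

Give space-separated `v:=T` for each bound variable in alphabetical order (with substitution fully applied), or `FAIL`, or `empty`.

Answer: FAIL

Derivation:
step 1: unify ((Int -> Bool) -> (c -> b)) ~ List List a  [subst: {-} | 1 pending]
  clash: ((Int -> Bool) -> (c -> b)) vs List List a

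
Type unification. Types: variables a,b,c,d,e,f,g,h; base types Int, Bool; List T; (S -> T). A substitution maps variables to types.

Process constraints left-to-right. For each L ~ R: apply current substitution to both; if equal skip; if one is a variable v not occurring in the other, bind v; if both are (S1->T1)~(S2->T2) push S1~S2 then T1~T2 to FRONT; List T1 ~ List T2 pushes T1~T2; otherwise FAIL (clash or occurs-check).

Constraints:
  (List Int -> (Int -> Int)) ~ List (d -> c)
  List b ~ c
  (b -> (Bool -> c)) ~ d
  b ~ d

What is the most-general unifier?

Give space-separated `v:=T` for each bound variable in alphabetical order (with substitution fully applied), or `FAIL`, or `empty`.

Answer: FAIL

Derivation:
step 1: unify (List Int -> (Int -> Int)) ~ List (d -> c)  [subst: {-} | 3 pending]
  clash: (List Int -> (Int -> Int)) vs List (d -> c)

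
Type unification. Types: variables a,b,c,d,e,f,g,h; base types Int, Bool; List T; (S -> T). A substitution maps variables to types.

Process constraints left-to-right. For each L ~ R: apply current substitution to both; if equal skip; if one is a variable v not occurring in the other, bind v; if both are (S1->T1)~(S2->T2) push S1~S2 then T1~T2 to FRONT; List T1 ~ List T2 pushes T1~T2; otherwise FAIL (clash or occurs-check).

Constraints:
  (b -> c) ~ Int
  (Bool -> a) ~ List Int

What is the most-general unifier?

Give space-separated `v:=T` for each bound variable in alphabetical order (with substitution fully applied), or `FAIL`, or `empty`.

Answer: FAIL

Derivation:
step 1: unify (b -> c) ~ Int  [subst: {-} | 1 pending]
  clash: (b -> c) vs Int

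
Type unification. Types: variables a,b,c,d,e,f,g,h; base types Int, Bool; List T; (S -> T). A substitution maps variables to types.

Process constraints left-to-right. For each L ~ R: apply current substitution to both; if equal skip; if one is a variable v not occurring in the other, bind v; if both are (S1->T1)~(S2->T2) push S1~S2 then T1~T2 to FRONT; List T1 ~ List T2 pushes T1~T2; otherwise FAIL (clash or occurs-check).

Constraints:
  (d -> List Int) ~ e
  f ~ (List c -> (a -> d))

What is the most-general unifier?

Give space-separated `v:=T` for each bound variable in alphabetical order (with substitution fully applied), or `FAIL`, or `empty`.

step 1: unify (d -> List Int) ~ e  [subst: {-} | 1 pending]
  bind e := (d -> List Int)
step 2: unify f ~ (List c -> (a -> d))  [subst: {e:=(d -> List Int)} | 0 pending]
  bind f := (List c -> (a -> d))

Answer: e:=(d -> List Int) f:=(List c -> (a -> d))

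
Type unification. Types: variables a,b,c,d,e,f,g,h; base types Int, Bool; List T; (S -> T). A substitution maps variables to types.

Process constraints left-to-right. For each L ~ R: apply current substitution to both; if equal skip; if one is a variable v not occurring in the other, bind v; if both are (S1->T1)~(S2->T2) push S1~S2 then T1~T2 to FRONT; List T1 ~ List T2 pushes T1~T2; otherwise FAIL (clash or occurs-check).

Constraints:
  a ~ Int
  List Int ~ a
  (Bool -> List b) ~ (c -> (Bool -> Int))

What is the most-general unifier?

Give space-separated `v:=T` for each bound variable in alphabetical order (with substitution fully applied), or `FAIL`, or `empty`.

Answer: FAIL

Derivation:
step 1: unify a ~ Int  [subst: {-} | 2 pending]
  bind a := Int
step 2: unify List Int ~ Int  [subst: {a:=Int} | 1 pending]
  clash: List Int vs Int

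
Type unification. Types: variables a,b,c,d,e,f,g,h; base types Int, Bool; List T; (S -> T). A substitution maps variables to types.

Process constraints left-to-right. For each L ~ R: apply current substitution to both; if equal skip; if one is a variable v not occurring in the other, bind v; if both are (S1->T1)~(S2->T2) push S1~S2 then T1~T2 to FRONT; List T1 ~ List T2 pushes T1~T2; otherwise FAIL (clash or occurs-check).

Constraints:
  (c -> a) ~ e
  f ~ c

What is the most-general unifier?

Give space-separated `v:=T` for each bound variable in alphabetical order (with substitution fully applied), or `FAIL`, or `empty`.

Answer: e:=(c -> a) f:=c

Derivation:
step 1: unify (c -> a) ~ e  [subst: {-} | 1 pending]
  bind e := (c -> a)
step 2: unify f ~ c  [subst: {e:=(c -> a)} | 0 pending]
  bind f := c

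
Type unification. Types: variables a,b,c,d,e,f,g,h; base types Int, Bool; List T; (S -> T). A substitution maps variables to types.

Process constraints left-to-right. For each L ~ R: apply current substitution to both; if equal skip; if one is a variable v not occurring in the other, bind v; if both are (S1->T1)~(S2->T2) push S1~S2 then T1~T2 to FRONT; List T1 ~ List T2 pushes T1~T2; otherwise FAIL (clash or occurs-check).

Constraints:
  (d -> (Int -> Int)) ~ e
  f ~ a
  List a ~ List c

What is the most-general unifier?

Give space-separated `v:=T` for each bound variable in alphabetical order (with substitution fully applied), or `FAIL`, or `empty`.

Answer: a:=c e:=(d -> (Int -> Int)) f:=c

Derivation:
step 1: unify (d -> (Int -> Int)) ~ e  [subst: {-} | 2 pending]
  bind e := (d -> (Int -> Int))
step 2: unify f ~ a  [subst: {e:=(d -> (Int -> Int))} | 1 pending]
  bind f := a
step 3: unify List a ~ List c  [subst: {e:=(d -> (Int -> Int)), f:=a} | 0 pending]
  -> decompose List: push a~c
step 4: unify a ~ c  [subst: {e:=(d -> (Int -> Int)), f:=a} | 0 pending]
  bind a := c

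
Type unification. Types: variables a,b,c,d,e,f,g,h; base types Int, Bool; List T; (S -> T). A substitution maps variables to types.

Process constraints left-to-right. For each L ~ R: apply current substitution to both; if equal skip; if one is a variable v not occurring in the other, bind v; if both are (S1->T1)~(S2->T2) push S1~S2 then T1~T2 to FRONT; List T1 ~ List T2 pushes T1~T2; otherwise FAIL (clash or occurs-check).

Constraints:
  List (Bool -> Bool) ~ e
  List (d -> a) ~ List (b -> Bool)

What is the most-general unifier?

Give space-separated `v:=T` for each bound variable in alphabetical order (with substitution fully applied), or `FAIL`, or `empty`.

Answer: a:=Bool d:=b e:=List (Bool -> Bool)

Derivation:
step 1: unify List (Bool -> Bool) ~ e  [subst: {-} | 1 pending]
  bind e := List (Bool -> Bool)
step 2: unify List (d -> a) ~ List (b -> Bool)  [subst: {e:=List (Bool -> Bool)} | 0 pending]
  -> decompose List: push (d -> a)~(b -> Bool)
step 3: unify (d -> a) ~ (b -> Bool)  [subst: {e:=List (Bool -> Bool)} | 0 pending]
  -> decompose arrow: push d~b, a~Bool
step 4: unify d ~ b  [subst: {e:=List (Bool -> Bool)} | 1 pending]
  bind d := b
step 5: unify a ~ Bool  [subst: {e:=List (Bool -> Bool), d:=b} | 0 pending]
  bind a := Bool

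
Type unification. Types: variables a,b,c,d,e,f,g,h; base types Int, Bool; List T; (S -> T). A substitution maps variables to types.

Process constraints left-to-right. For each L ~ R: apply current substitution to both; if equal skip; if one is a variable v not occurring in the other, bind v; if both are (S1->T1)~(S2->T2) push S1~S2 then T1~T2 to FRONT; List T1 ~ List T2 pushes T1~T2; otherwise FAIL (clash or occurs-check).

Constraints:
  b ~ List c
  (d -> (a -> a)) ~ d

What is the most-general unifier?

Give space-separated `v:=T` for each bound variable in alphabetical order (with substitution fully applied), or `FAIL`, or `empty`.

Answer: FAIL

Derivation:
step 1: unify b ~ List c  [subst: {-} | 1 pending]
  bind b := List c
step 2: unify (d -> (a -> a)) ~ d  [subst: {b:=List c} | 0 pending]
  occurs-check fail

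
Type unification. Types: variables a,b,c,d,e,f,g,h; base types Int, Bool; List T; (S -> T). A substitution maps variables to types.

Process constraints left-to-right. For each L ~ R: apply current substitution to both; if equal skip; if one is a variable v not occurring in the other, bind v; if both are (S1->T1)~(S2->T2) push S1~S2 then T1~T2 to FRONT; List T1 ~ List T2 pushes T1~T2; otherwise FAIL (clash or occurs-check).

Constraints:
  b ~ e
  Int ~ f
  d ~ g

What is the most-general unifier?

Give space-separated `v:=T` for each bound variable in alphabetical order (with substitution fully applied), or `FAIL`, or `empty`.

Answer: b:=e d:=g f:=Int

Derivation:
step 1: unify b ~ e  [subst: {-} | 2 pending]
  bind b := e
step 2: unify Int ~ f  [subst: {b:=e} | 1 pending]
  bind f := Int
step 3: unify d ~ g  [subst: {b:=e, f:=Int} | 0 pending]
  bind d := g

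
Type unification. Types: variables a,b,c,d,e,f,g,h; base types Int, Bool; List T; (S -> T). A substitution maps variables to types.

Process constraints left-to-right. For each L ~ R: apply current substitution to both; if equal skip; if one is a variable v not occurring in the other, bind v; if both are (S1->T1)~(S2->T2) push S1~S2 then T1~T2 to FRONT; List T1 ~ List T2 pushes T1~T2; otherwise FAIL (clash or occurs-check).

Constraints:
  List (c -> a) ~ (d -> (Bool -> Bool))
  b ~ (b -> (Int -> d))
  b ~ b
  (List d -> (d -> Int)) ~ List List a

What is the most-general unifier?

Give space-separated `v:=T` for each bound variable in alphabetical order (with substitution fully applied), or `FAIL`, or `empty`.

step 1: unify List (c -> a) ~ (d -> (Bool -> Bool))  [subst: {-} | 3 pending]
  clash: List (c -> a) vs (d -> (Bool -> Bool))

Answer: FAIL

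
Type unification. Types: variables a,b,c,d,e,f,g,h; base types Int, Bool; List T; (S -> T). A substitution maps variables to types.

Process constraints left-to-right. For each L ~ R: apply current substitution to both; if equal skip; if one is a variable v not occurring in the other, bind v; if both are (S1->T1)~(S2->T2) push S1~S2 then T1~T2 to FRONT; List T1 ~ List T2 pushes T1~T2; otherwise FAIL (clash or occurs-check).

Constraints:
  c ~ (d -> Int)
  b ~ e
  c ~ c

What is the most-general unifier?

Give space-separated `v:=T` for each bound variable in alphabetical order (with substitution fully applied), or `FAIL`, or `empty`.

step 1: unify c ~ (d -> Int)  [subst: {-} | 2 pending]
  bind c := (d -> Int)
step 2: unify b ~ e  [subst: {c:=(d -> Int)} | 1 pending]
  bind b := e
step 3: unify (d -> Int) ~ (d -> Int)  [subst: {c:=(d -> Int), b:=e} | 0 pending]
  -> identical, skip

Answer: b:=e c:=(d -> Int)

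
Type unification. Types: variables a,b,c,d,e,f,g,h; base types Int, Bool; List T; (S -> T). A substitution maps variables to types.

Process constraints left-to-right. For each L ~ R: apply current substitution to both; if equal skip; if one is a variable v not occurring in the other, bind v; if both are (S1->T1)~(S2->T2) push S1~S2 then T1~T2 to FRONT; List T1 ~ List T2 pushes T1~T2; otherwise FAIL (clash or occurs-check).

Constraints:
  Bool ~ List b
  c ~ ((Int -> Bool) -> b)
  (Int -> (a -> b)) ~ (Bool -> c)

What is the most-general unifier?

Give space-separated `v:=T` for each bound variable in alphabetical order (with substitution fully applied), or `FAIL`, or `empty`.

step 1: unify Bool ~ List b  [subst: {-} | 2 pending]
  clash: Bool vs List b

Answer: FAIL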